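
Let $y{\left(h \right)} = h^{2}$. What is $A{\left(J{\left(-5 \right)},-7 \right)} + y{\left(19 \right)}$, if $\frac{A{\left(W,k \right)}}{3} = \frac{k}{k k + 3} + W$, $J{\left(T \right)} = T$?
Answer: $\frac{17971}{52} \approx 345.6$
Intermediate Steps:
$A{\left(W,k \right)} = 3 W + \frac{3 k}{3 + k^{2}}$ ($A{\left(W,k \right)} = 3 \left(\frac{k}{k k + 3} + W\right) = 3 \left(\frac{k}{k^{2} + 3} + W\right) = 3 \left(\frac{k}{3 + k^{2}} + W\right) = 3 \left(W + \frac{k}{3 + k^{2}}\right) = 3 W + \frac{3 k}{3 + k^{2}}$)
$A{\left(J{\left(-5 \right)},-7 \right)} + y{\left(19 \right)} = \frac{3 \left(-7 + 3 \left(-5\right) - 5 \left(-7\right)^{2}\right)}{3 + \left(-7\right)^{2}} + 19^{2} = \frac{3 \left(-7 - 15 - 245\right)}{3 + 49} + 361 = \frac{3 \left(-7 - 15 - 245\right)}{52} + 361 = 3 \cdot \frac{1}{52} \left(-267\right) + 361 = - \frac{801}{52} + 361 = \frac{17971}{52}$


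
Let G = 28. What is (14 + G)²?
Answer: 1764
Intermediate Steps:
(14 + G)² = (14 + 28)² = 42² = 1764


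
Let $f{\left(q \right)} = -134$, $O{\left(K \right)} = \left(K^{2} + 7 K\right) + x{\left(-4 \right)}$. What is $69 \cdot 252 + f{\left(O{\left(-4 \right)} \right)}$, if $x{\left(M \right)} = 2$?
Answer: $17254$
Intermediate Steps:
$O{\left(K \right)} = 2 + K^{2} + 7 K$ ($O{\left(K \right)} = \left(K^{2} + 7 K\right) + 2 = 2 + K^{2} + 7 K$)
$69 \cdot 252 + f{\left(O{\left(-4 \right)} \right)} = 69 \cdot 252 - 134 = 17388 - 134 = 17254$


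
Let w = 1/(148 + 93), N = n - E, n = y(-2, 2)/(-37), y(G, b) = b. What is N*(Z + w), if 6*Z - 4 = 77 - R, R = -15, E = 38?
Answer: -5430656/8917 ≈ -609.02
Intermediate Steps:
n = -2/37 (n = 2/(-37) = 2*(-1/37) = -2/37 ≈ -0.054054)
N = -1408/37 (N = -2/37 - 1*38 = -2/37 - 38 = -1408/37 ≈ -38.054)
Z = 16 (Z = ⅔ + (77 - 1*(-15))/6 = ⅔ + (77 + 15)/6 = ⅔ + (⅙)*92 = ⅔ + 46/3 = 16)
w = 1/241 ≈ 0.0041494
N*(Z + w) = -1408*(16 + 1/241)/37 = -1408/37*3857/241 = -5430656/8917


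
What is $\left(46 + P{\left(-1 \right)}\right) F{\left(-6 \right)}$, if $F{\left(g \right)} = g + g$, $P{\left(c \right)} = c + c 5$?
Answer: $-480$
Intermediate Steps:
$P{\left(c \right)} = 6 c$ ($P{\left(c \right)} = c + 5 c = 6 c$)
$F{\left(g \right)} = 2 g$
$\left(46 + P{\left(-1 \right)}\right) F{\left(-6 \right)} = \left(46 + 6 \left(-1\right)\right) 2 \left(-6\right) = \left(46 - 6\right) \left(-12\right) = 40 \left(-12\right) = -480$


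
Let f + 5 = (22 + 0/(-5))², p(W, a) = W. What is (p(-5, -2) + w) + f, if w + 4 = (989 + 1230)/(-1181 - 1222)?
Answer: 1127191/2403 ≈ 469.08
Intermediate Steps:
w = -11831/2403 (w = -4 + (989 + 1230)/(-1181 - 1222) = -4 + 2219/(-2403) = -4 + 2219*(-1/2403) = -4 - 2219/2403 = -11831/2403 ≈ -4.9234)
f = 479 (f = -5 + (22 + 0/(-5))² = -5 + (22 + 0*(-⅕))² = -5 + (22 + 0)² = -5 + 22² = -5 + 484 = 479)
(p(-5, -2) + w) + f = (-5 - 11831/2403) + 479 = -23846/2403 + 479 = 1127191/2403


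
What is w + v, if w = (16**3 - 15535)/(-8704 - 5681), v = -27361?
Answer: -131192182/4795 ≈ -27360.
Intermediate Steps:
w = 3813/4795 (w = (4096 - 15535)/(-14385) = -11439*(-1/14385) = 3813/4795 ≈ 0.79520)
w + v = 3813/4795 - 27361 = -131192182/4795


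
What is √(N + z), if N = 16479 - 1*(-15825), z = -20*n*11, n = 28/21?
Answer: 4*√18006/3 ≈ 178.92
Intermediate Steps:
n = 4/3 (n = 28*(1/21) = 4/3 ≈ 1.3333)
z = -880/3 (z = -20*4/3*11 = -80/3*11 = -880/3 ≈ -293.33)
N = 32304 (N = 16479 + 15825 = 32304)
√(N + z) = √(32304 - 880/3) = √(96032/3) = 4*√18006/3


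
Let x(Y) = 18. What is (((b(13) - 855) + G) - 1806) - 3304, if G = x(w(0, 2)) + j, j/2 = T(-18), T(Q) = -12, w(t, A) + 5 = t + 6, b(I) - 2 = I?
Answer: -5956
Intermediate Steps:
b(I) = 2 + I
w(t, A) = 1 + t (w(t, A) = -5 + (t + 6) = -5 + (6 + t) = 1 + t)
j = -24 (j = 2*(-12) = -24)
G = -6 (G = 18 - 24 = -6)
(((b(13) - 855) + G) - 1806) - 3304 = ((((2 + 13) - 855) - 6) - 1806) - 3304 = (((15 - 855) - 6) - 1806) - 3304 = ((-840 - 6) - 1806) - 3304 = (-846 - 1806) - 3304 = -2652 - 3304 = -5956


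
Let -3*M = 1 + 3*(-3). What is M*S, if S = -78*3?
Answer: -624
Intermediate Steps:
S = -234
M = 8/3 (M = -(1 + 3*(-3))/3 = -(1 - 9)/3 = -⅓*(-8) = 8/3 ≈ 2.6667)
M*S = (8/3)*(-234) = -624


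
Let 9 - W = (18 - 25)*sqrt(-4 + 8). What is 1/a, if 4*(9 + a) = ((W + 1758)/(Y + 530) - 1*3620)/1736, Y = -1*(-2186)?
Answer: -18859904/179569275 ≈ -0.10503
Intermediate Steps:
W = 23 (W = 9 - (18 - 25)*sqrt(-4 + 8) = 9 - (-7)*sqrt(4) = 9 - (-7)*2 = 9 - 1*(-14) = 9 + 14 = 23)
Y = 2186
a = -179569275/18859904 (a = -9 + (((23 + 1758)/(2186 + 530) - 1*3620)/1736)/4 = -9 + ((1781/2716 - 3620)*(1/1736))/4 = -9 + (-9830139/2716*1/1736)/4 = -9 + (1/4)*(-9830139/4714976) = -9 - 9830139/18859904 = -179569275/18859904 ≈ -9.5212)
1/a = 1/(-179569275/18859904) = -18859904/179569275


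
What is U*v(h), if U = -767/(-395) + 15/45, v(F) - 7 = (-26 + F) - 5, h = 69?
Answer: 8088/79 ≈ 102.38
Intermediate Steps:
v(F) = -24 + F (v(F) = 7 + ((-26 + F) - 5) = 7 + (-31 + F) = -24 + F)
U = 2696/1185 (U = -767*(-1/395) + 15*(1/45) = 767/395 + ⅓ = 2696/1185 ≈ 2.2751)
U*v(h) = 2696*(-24 + 69)/1185 = (2696/1185)*45 = 8088/79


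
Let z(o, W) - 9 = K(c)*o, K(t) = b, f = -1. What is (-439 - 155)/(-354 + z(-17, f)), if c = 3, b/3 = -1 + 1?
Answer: 198/115 ≈ 1.7217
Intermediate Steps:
b = 0 (b = 3*(-1 + 1) = 3*0 = 0)
K(t) = 0
z(o, W) = 9 (z(o, W) = 9 + 0*o = 9 + 0 = 9)
(-439 - 155)/(-354 + z(-17, f)) = (-439 - 155)/(-354 + 9) = -594/(-345) = -594*(-1/345) = 198/115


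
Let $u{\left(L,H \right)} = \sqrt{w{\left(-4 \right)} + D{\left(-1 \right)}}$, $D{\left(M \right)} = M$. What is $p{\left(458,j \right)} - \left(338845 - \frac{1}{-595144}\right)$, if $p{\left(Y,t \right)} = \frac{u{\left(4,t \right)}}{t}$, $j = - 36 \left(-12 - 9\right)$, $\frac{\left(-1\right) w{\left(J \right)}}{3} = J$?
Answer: $- \frac{201661568681}{595144} + \frac{\sqrt{11}}{756} \approx -3.3885 \cdot 10^{5}$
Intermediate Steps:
$w{\left(J \right)} = - 3 J$
$j = 756$ ($j = - 36 \left(-12 - 9\right) = \left(-36\right) \left(-21\right) = 756$)
$u{\left(L,H \right)} = \sqrt{11}$ ($u{\left(L,H \right)} = \sqrt{\left(-3\right) \left(-4\right) - 1} = \sqrt{12 - 1} = \sqrt{11}$)
$p{\left(Y,t \right)} = \frac{\sqrt{11}}{t}$
$p{\left(458,j \right)} - \left(338845 - \frac{1}{-595144}\right) = \frac{\sqrt{11}}{756} - \left(338845 - \frac{1}{-595144}\right) = \sqrt{11} \cdot \frac{1}{756} - \frac{201661568681}{595144} = \frac{\sqrt{11}}{756} - \frac{201661568681}{595144} = - \frac{201661568681}{595144} + \frac{\sqrt{11}}{756}$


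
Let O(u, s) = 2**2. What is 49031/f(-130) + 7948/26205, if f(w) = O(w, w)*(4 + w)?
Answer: -426950521/4402440 ≈ -96.980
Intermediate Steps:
O(u, s) = 4
f(w) = 16 + 4*w (f(w) = 4*(4 + w) = 16 + 4*w)
49031/f(-130) + 7948/26205 = 49031/(16 + 4*(-130)) + 7948/26205 = 49031/(16 - 520) + 7948*(1/26205) = 49031/(-504) + 7948/26205 = 49031*(-1/504) + 7948/26205 = -49031/504 + 7948/26205 = -426950521/4402440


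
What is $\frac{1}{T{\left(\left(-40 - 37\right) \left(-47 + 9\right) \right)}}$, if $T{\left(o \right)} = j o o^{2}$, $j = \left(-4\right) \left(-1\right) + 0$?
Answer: $\frac{1}{100203515104} \approx 9.9797 \cdot 10^{-12}$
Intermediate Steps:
$j = 4$ ($j = 4 + 0 = 4$)
$T{\left(o \right)} = 4 o^{3}$ ($T{\left(o \right)} = 4 o o^{2} = 4 o^{3}$)
$\frac{1}{T{\left(\left(-40 - 37\right) \left(-47 + 9\right) \right)}} = \frac{1}{4 \left(\left(-40 - 37\right) \left(-47 + 9\right)\right)^{3}} = \frac{1}{4 \left(\left(-77\right) \left(-38\right)\right)^{3}} = \frac{1}{4 \cdot 2926^{3}} = \frac{1}{4 \cdot 25050878776} = \frac{1}{100203515104}$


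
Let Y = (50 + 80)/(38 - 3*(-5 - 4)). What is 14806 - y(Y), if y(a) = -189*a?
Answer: 15184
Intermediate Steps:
Y = 2 (Y = 130/(38 - 3*(-9)) = 130/(38 + 27) = 130/65 = 130*(1/65) = 2)
14806 - y(Y) = 14806 - (-189)*2 = 14806 - 1*(-378) = 14806 + 378 = 15184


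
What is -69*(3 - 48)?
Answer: 3105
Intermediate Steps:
-69*(3 - 48) = -69*(-45) = 3105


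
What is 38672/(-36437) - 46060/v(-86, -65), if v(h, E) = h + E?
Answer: 1672448748/5501987 ≈ 303.97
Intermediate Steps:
v(h, E) = E + h
38672/(-36437) - 46060/v(-86, -65) = 38672/(-36437) - 46060/(-65 - 86) = 38672*(-1/36437) - 46060/(-151) = -38672/36437 - 46060*(-1/151) = -38672/36437 + 46060/151 = 1672448748/5501987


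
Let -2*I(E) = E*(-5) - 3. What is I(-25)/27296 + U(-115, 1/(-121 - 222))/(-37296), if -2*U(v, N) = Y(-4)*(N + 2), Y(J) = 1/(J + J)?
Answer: -390756409/174592422144 ≈ -0.0022381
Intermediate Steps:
I(E) = 3/2 + 5*E/2 (I(E) = -(E*(-5) - 3)/2 = -(-5*E - 3)/2 = -(-3 - 5*E)/2 = 3/2 + 5*E/2)
Y(J) = 1/(2*J)
U(v, N) = 1/8 + N/16 (U(v, N) = -(1/2)/(-4)*(N + 2)/2 = -(1/2)*(-1/4)*(2 + N)/2 = -(-1)*(2 + N)/16 = -(-1/4 - N/8)/2 = 1/8 + N/16)
I(-25)/27296 + U(-115, 1/(-121 - 222))/(-37296) = (3/2 + (5/2)*(-25))/27296 + (1/8 + 1/(16*(-121 - 222)))/(-37296) = (3/2 - 125/2)*(1/27296) + (1/8 + (1/16)/(-343))*(-1/37296) = -61*1/27296 + (1/8 + (1/16)*(-1/343))*(-1/37296) = -61/27296 + (1/8 - 1/5488)*(-1/37296) = -61/27296 + (685/5488)*(-1/37296) = -61/27296 - 685/204680448 = -390756409/174592422144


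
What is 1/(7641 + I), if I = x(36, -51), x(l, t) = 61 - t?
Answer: 1/7753 ≈ 0.00012898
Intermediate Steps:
I = 112 (I = 61 - 1*(-51) = 61 + 51 = 112)
1/(7641 + I) = 1/(7641 + 112) = 1/7753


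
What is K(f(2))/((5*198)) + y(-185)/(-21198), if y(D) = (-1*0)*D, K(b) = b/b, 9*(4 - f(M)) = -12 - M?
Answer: 1/990 ≈ 0.0010101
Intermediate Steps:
f(M) = 16/3 + M/9 (f(M) = 4 - (-12 - M)/9 = 4 + (4/3 + M/9) = 16/3 + M/9)
K(b) = 1
y(D) = 0 (y(D) = 0*D = 0)
K(f(2))/((5*198)) + y(-185)/(-21198) = 1/(5*198) + 0/(-21198) = 1/990 + 0*(-1/21198) = 1*(1/990) + 0 = 1/990 + 0 = 1/990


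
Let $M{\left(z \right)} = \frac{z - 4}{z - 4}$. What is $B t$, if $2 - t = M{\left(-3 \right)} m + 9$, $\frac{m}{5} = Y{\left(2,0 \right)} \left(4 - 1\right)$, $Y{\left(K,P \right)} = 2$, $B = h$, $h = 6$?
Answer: $-222$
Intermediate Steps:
$B = 6$
$M{\left(z \right)} = 1$ ($M{\left(z \right)} = \frac{-4 + z}{-4 + z} = 1$)
$m = 30$ ($m = 5 \cdot 2 \left(4 - 1\right) = 5 \cdot 2 \cdot 3 = 5 \cdot 6 = 30$)
$t = -37$ ($t = 2 - \left(1 \cdot 30 + 9\right) = 2 - \left(30 + 9\right) = 2 - 39 = -37$)
$B t = 6 \left(-37\right) = -222$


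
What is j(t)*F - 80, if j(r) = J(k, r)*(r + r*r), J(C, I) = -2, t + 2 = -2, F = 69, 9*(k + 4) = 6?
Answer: -1736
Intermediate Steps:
k = -10/3 (k = -4 + (⅑)*6 = -4 + ⅔ = -10/3 ≈ -3.3333)
t = -4 (t = -2 - 2 = -4)
j(r) = -2*r - 2*r² (j(r) = -2*(r + r*r) = -2*(r + r²) = -2*r - 2*r²)
j(t)*F - 80 = -2*(-4)*(1 - 4)*69 - 80 = -2*(-4)*(-3)*69 - 80 = -24*69 - 80 = -1656 - 80 = -1736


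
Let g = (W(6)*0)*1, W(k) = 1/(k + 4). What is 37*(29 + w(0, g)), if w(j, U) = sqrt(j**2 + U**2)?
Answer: 1073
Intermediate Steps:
W(k) = 1/(4 + k)
g = 0 (g = (0/(4 + 6))*1 = (0/10)*1 = ((1/10)*0)*1 = 0*1 = 0)
w(j, U) = sqrt(U**2 + j**2)
37*(29 + w(0, g)) = 37*(29 + sqrt(0**2 + 0**2)) = 37*(29 + sqrt(0 + 0)) = 37*(29 + sqrt(0)) = 37*(29 + 0) = 37*29 = 1073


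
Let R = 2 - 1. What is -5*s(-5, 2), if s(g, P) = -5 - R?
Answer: 30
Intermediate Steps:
R = 1
s(g, P) = -6 (s(g, P) = -5 - 1*1 = -5 - 1 = -6)
-5*s(-5, 2) = -5*(-6) = 30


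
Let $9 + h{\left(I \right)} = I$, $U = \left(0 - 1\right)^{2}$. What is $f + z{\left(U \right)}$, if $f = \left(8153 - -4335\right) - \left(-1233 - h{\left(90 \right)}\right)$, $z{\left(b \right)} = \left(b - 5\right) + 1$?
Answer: $13799$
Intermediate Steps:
$U = 1$ ($U = \left(-1\right)^{2} = 1$)
$h{\left(I \right)} = -9 + I$
$z{\left(b \right)} = -4 + b$ ($z{\left(b \right)} = \left(-5 + b\right) + 1 = -4 + b$)
$f = 13802$ ($f = \left(8153 - -4335\right) + \left(\left(\left(-9 + 90\right) + 7482\right) - 6249\right) = \left(8153 + 4335\right) + \left(\left(81 + 7482\right) - 6249\right) = 12488 + \left(7563 - 6249\right) = 12488 + 1314 = 13802$)
$f + z{\left(U \right)} = 13802 + \left(-4 + 1\right) = 13802 - 3 = 13799$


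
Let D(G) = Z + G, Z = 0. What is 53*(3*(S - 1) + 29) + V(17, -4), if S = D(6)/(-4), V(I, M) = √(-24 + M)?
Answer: 2279/2 + 2*I*√7 ≈ 1139.5 + 5.2915*I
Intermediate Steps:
D(G) = G (D(G) = 0 + G = G)
S = -3/2 (S = 6/(-4) = 6*(-¼) = -3/2 ≈ -1.5000)
53*(3*(S - 1) + 29) + V(17, -4) = 53*(3*(-3/2 - 1) + 29) + √(-24 - 4) = 53*(3*(-5/2) + 29) + √(-28) = 53*(-15/2 + 29) + 2*I*√7 = 53*(43/2) + 2*I*√7 = 2279/2 + 2*I*√7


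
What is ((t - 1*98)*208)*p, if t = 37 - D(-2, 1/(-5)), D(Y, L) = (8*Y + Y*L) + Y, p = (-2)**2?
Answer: -180544/5 ≈ -36109.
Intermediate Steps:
p = 4
D(Y, L) = 9*Y + L*Y (D(Y, L) = (8*Y + L*Y) + Y = 9*Y + L*Y)
t = 273/5 (t = 37 - (-2)*(9 + 1/(-5)) = 37 - (-2)*(9 - 1/5) = 37 - (-2)*44/5 = 37 - 1*(-88/5) = 37 + 88/5 = 273/5 ≈ 54.600)
((t - 1*98)*208)*p = ((273/5 - 1*98)*208)*4 = ((273/5 - 98)*208)*4 = -217/5*208*4 = -45136/5*4 = -180544/5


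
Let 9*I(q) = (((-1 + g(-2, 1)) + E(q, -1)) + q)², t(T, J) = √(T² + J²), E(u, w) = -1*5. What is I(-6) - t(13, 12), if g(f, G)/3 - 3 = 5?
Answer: 16 - √313 ≈ -1.6918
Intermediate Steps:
g(f, G) = 24 (g(f, G) = 9 + 3*5 = 9 + 15 = 24)
E(u, w) = -5
t(T, J) = √(J² + T²)
I(q) = (18 + q)²/9 (I(q) = (((-1 + 24) - 5) + q)²/9 = ((23 - 5) + q)²/9 = (18 + q)²/9)
I(-6) - t(13, 12) = (18 - 6)²/9 - √(12² + 13²) = (⅑)*12² - √(144 + 169) = (⅑)*144 - √313 = 16 - √313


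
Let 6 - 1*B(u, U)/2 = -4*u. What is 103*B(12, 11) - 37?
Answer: 11087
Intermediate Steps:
B(u, U) = 12 + 8*u (B(u, U) = 12 - (-8)*u = 12 + 8*u)
103*B(12, 11) - 37 = 103*(12 + 8*12) - 37 = 103*(12 + 96) - 37 = 103*108 - 37 = 11124 - 37 = 11087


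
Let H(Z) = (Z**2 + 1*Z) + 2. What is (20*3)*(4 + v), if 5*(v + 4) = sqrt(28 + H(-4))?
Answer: 12*sqrt(42) ≈ 77.769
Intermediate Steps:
H(Z) = 2 + Z + Z**2 (H(Z) = (Z**2 + Z) + 2 = (Z + Z**2) + 2 = 2 + Z + Z**2)
v = -4 + sqrt(42)/5 (v = -4 + sqrt(28 + (2 - 4 + (-4)**2))/5 = -4 + sqrt(28 + (2 - 4 + 16))/5 = -4 + sqrt(28 + 14)/5 = -4 + sqrt(42)/5 ≈ -2.7039)
(20*3)*(4 + v) = (20*3)*(4 + (-4 + sqrt(42)/5)) = 60*(sqrt(42)/5) = 12*sqrt(42)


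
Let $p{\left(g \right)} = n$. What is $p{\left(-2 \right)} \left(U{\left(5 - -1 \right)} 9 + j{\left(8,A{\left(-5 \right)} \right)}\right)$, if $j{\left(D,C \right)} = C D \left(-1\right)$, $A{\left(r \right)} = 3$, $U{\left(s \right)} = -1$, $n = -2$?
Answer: $66$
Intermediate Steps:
$p{\left(g \right)} = -2$
$j{\left(D,C \right)} = - C D$
$p{\left(-2 \right)} \left(U{\left(5 - -1 \right)} 9 + j{\left(8,A{\left(-5 \right)} \right)}\right) = - 2 \left(\left(-1\right) 9 - 3 \cdot 8\right) = - 2 \left(-9 - 24\right) = \left(-2\right) \left(-33\right) = 66$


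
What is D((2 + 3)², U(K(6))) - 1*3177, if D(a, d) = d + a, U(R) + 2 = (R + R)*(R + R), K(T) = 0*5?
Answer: -3154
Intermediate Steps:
K(T) = 0
U(R) = -2 + 4*R² (U(R) = -2 + (R + R)*(R + R) = -2 + (2*R)*(2*R) = -2 + 4*R²)
D(a, d) = a + d
D((2 + 3)², U(K(6))) - 1*3177 = ((2 + 3)² + (-2 + 4*0²)) - 1*3177 = (5² + (-2 + 4*0)) - 3177 = (25 + (-2 + 0)) - 3177 = (25 - 2) - 3177 = 23 - 3177 = -3154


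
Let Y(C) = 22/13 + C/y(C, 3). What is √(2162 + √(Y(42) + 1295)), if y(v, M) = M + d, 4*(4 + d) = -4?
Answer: √(365378 + 26*√53898)/13 ≈ 46.880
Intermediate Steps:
d = -5 (d = -4 + (¼)*(-4) = -4 - 1 = -5)
y(v, M) = -5 + M (y(v, M) = M - 5 = -5 + M)
Y(C) = 22/13 - C/2 (Y(C) = 22/13 + C/(-5 + 3) = 22*(1/13) + C/(-2) = 22/13 + C*(-½) = 22/13 - C/2)
√(2162 + √(Y(42) + 1295)) = √(2162 + √((22/13 - ½*42) + 1295)) = √(2162 + √((22/13 - 21) + 1295)) = √(2162 + √(-251/13 + 1295)) = √(2162 + √(16584/13)) = √(2162 + 2*√53898/13)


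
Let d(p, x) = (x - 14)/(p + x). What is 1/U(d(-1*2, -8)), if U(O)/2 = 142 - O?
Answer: 5/1398 ≈ 0.0035765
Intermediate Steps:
d(p, x) = (-14 + x)/(p + x)
U(O) = 284 - 2*O (U(O) = 2*(142 - O) = 284 - 2*O)
1/U(d(-1*2, -8)) = 1/(284 - 2*(-14 - 8)/(-1*2 - 8)) = 1/(284 - 2*(-22)/(-2 - 8)) = 1/(284 - 2*(-22)/(-10)) = 1/(284 - (-1)*(-22)/5) = 1/(284 - 2*11/5) = 1/(284 - 22/5) = 1/(1398/5) = 5/1398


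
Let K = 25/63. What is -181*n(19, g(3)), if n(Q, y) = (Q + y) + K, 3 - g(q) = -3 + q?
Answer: -255391/63 ≈ -4053.8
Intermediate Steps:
g(q) = 6 - q (g(q) = 3 - (-3 + q) = 3 + (3 - q) = 6 - q)
K = 25/63 (K = 25*(1/63) = 25/63 ≈ 0.39683)
n(Q, y) = 25/63 + Q + y (n(Q, y) = (Q + y) + 25/63 = 25/63 + Q + y)
-181*n(19, g(3)) = -181*(25/63 + 19 + (6 - 1*3)) = -181*(25/63 + 19 + (6 - 3)) = -181*(25/63 + 19 + 3) = -181*1411/63 = -255391/63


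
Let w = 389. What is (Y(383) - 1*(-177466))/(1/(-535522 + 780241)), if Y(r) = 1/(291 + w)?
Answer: 29531925641439/680 ≈ 4.3429e+10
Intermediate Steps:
Y(r) = 1/680 (Y(r) = 1/(291 + 389) = 1/680)
(Y(383) - 1*(-177466))/(1/(-535522 + 780241)) = (1/680 - 1*(-177466))/(1/(-535522 + 780241)) = (1/680 + 177466)/(1/244719) = 120676881/(680*(1/244719)) = (120676881/680)*244719 = 29531925641439/680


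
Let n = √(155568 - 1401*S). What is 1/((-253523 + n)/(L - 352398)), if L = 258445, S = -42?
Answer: 23819246419/64273697119 + 93953*√214410/64273697119 ≈ 0.37127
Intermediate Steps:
n = √214410 (n = √(155568 - 1401*(-42)) = √(155568 + 58842) = √214410 ≈ 463.04)
1/((-253523 + n)/(L - 352398)) = 1/((-253523 + √214410)/(258445 - 352398)) = 1/((-253523 + √214410)/(-93953)) = 1/((-253523 + √214410)*(-1/93953)) = 1/(253523/93953 - √214410/93953)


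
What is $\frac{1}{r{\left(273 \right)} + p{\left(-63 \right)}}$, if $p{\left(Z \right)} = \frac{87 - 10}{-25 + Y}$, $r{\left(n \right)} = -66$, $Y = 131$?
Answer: $- \frac{106}{6919} \approx -0.01532$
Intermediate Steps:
$p{\left(Z \right)} = \frac{77}{106}$ ($p{\left(Z \right)} = \frac{87 - 10}{-25 + 131} = \frac{77}{106}$)
$\frac{1}{r{\left(273 \right)} + p{\left(-63 \right)}} = \frac{1}{-66 + \frac{77}{106}} = \frac{1}{- \frac{6919}{106}} = - \frac{106}{6919}$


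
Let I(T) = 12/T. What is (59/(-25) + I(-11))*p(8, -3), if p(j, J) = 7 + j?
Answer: -2847/55 ≈ -51.764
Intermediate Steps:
(59/(-25) + I(-11))*p(8, -3) = (59/(-25) + 12/(-11))*(7 + 8) = (59*(-1/25) + 12*(-1/11))*15 = (-59/25 - 12/11)*15 = -949/275*15 = -2847/55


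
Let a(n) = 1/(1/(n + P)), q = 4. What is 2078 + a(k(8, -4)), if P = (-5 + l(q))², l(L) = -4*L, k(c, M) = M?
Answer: 2515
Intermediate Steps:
P = 441 (P = (-5 - 4*4)² = (-5 - 16)² = (-21)² = 441)
a(n) = 441 + n (a(n) = 1/(1/(n + 441)) = 1/(1/(441 + n)) = 441 + n)
2078 + a(k(8, -4)) = 2078 + (441 - 4) = 2078 + 437 = 2515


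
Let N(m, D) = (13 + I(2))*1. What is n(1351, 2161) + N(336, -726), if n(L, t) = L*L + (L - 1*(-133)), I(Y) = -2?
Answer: 1826696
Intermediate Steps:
n(L, t) = 133 + L + L**2 (n(L, t) = L**2 + (L + 133) = L**2 + (133 + L) = 133 + L + L**2)
N(m, D) = 11 (N(m, D) = (13 - 2)*1 = 11*1 = 11)
n(1351, 2161) + N(336, -726) = (133 + 1351 + 1351**2) + 11 = (133 + 1351 + 1825201) + 11 = 1826685 + 11 = 1826696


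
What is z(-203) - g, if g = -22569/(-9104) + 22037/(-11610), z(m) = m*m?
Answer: 2177812201859/52848720 ≈ 41208.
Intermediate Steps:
z(m) = m²
g = 30700621/52848720 (g = -22569*(-1/9104) + 22037*(-1/11610) = 22569/9104 - 22037/11610 = 30700621/52848720 ≈ 0.58092)
z(-203) - g = (-203)² - 1*30700621/52848720 = 41209 - 30700621/52848720 = 2177812201859/52848720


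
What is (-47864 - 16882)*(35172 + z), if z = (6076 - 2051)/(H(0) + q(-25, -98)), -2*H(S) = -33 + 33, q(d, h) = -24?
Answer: -9065551473/4 ≈ -2.2664e+9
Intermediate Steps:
H(S) = 0 (H(S) = -(-33 + 33)/2 = -½*0 = 0)
z = -4025/24 (z = (6076 - 2051)/(0 - 24) = 4025/(-24) = 4025*(-1/24) = -4025/24 ≈ -167.71)
(-47864 - 16882)*(35172 + z) = (-47864 - 16882)*(35172 - 4025/24) = -64746*840103/24 = -9065551473/4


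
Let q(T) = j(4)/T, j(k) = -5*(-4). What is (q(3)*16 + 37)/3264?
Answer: 431/9792 ≈ 0.044016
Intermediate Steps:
j(k) = 20
q(T) = 20/T
(q(3)*16 + 37)/3264 = ((20/3)*16 + 37)/3264 = ((20*(⅓))*16 + 37)*(1/3264) = ((20/3)*16 + 37)*(1/3264) = (320/3 + 37)*(1/3264) = (431/3)*(1/3264) = 431/9792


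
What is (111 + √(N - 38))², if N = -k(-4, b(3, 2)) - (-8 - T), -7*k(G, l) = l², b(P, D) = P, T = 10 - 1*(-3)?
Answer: (777 + I*√770)²/49 ≈ 12305.0 + 880.04*I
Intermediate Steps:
T = 13 (T = 10 + 3 = 13)
k(G, l) = -l²/7
N = 156/7 (N = -(-1)*3²/7 - (-8 - 1*13) = -(-1)*9/7 - (-8 - 13) = -1*(-9/7) - 1*(-21) = 9/7 + 21 = 156/7 ≈ 22.286)
(111 + √(N - 38))² = (111 + √(156/7 - 38))² = (111 + √(-110/7))² = (111 + I*√770/7)²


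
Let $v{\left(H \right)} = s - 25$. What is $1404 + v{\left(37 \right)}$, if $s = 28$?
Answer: $1407$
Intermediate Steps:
$v{\left(H \right)} = 3$ ($v{\left(H \right)} = 28 - 25 = 3$)
$1404 + v{\left(37 \right)} = 1404 + 3 = 1407$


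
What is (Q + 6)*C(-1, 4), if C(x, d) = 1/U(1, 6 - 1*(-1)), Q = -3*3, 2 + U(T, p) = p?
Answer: -⅗ ≈ -0.60000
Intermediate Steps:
U(T, p) = -2 + p
Q = -9
C(x, d) = ⅕ (C(x, d) = 1/(-2 + (6 - 1*(-1))) = 1/(-2 + (6 + 1)) = 1/(-2 + 7) = 1/5 = ⅕)
(Q + 6)*C(-1, 4) = (-9 + 6)*(⅕) = -3*⅕ = -⅗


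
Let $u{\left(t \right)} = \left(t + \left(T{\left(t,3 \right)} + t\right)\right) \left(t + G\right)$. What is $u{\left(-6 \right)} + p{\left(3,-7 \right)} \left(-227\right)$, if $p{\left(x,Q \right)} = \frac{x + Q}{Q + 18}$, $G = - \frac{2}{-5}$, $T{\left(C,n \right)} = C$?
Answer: $\frac{10084}{55} \approx 183.35$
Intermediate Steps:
$G = \frac{2}{5}$ ($G = \left(-2\right) \left(- \frac{1}{5}\right) = \frac{2}{5} \approx 0.4$)
$u{\left(t \right)} = 3 t \left(\frac{2}{5} + t\right)$ ($u{\left(t \right)} = \left(t + \left(t + t\right)\right) \left(t + \frac{2}{5}\right) = \left(t + 2 t\right) \left(\frac{2}{5} + t\right) = 3 t \left(\frac{2}{5} + t\right)$)
$p{\left(x,Q \right)} = \frac{Q + x}{18 + Q}$
$u{\left(-6 \right)} + p{\left(3,-7 \right)} \left(-227\right) = \frac{3}{5} \left(-6\right) \left(2 + 5 \left(-6\right)\right) + \frac{-7 + 3}{18 - 7} \left(-227\right) = \frac{3}{5} \left(-6\right) \left(2 - 30\right) + \frac{1}{11} \left(-4\right) \left(-227\right) = \frac{3}{5} \left(-6\right) \left(-28\right) + \frac{1}{11} \left(-4\right) \left(-227\right) = \frac{504}{5} - - \frac{908}{11} = \frac{504}{5} + \frac{908}{11} = \frac{10084}{55}$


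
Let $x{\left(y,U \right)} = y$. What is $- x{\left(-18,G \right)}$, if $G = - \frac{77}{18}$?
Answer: $18$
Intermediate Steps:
$G = - \frac{77}{18}$ ($G = \left(-77\right) \frac{1}{18} = - \frac{77}{18} \approx -4.2778$)
$- x{\left(-18,G \right)} = \left(-1\right) \left(-18\right) = 18$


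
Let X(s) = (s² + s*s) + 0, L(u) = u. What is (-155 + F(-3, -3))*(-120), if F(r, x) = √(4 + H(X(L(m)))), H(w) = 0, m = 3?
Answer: 18360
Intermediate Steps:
X(s) = 2*s² (X(s) = (s² + s²) + 0 = 2*s² + 0 = 2*s²)
F(r, x) = 2 (F(r, x) = √(4 + 0) = √4 = 2)
(-155 + F(-3, -3))*(-120) = (-155 + 2)*(-120) = -153*(-120) = 18360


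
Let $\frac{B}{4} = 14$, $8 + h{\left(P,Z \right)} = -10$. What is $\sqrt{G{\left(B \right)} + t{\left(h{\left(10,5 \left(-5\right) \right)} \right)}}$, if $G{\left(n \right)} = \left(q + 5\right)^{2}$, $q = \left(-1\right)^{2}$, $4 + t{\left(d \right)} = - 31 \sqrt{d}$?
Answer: $\sqrt{32 - 93 i \sqrt{2}} \approx 9.1476 - 7.1888 i$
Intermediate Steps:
$h{\left(P,Z \right)} = -18$ ($h{\left(P,Z \right)} = -8 - 10 = -18$)
$B = 56$ ($B = 4 \cdot 14 = 56$)
$t{\left(d \right)} = -4 - 31 \sqrt{d}$
$q = 1$
$G{\left(n \right)} = 36$ ($G{\left(n \right)} = \left(1 + 5\right)^{2} = 6^{2} = 36$)
$\sqrt{G{\left(B \right)} + t{\left(h{\left(10,5 \left(-5\right) \right)} \right)}} = \sqrt{36 - \left(4 + 31 \sqrt{-18}\right)} = \sqrt{36 - \left(4 + 31 \cdot 3 i \sqrt{2}\right)} = \sqrt{36 - \left(4 + 93 i \sqrt{2}\right)} = \sqrt{32 - 93 i \sqrt{2}}$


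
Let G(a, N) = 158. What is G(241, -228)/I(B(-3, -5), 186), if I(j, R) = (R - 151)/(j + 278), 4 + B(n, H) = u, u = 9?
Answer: 44714/35 ≈ 1277.5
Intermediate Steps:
B(n, H) = 5 (B(n, H) = -4 + 9 = 5)
I(j, R) = (-151 + R)/(278 + j)
G(241, -228)/I(B(-3, -5), 186) = 158/(((-151 + 186)/(278 + 5))) = 158/((35/283)) = 158/(((1/283)*35)) = 158/(35/283) = 158*(283/35) = 44714/35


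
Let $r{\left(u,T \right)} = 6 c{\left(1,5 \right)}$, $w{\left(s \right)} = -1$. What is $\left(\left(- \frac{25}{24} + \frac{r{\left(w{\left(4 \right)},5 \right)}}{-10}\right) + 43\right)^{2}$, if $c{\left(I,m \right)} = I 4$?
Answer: $\frac{22534009}{14400} \approx 1564.9$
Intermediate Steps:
$c{\left(I,m \right)} = 4 I$
$r{\left(u,T \right)} = 24$ ($r{\left(u,T \right)} = 6 \cdot 4 \cdot 1 = 6 \cdot 4 = 24$)
$\left(\left(- \frac{25}{24} + \frac{r{\left(w{\left(4 \right)},5 \right)}}{-10}\right) + 43\right)^{2} = \left(\left(- \frac{25}{24} + \frac{24}{-10}\right) + 43\right)^{2} = \left(\left(\left(-25\right) \frac{1}{24} + 24 \left(- \frac{1}{10}\right)\right) + 43\right)^{2} = \left(\left(- \frac{25}{24} - \frac{12}{5}\right) + 43\right)^{2} = \left(- \frac{413}{120} + 43\right)^{2} = \left(\frac{4747}{120}\right)^{2} = \frac{22534009}{14400}$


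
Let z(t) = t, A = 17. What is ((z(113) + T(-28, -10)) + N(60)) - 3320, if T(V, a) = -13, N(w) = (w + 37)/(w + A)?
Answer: -247843/77 ≈ -3218.7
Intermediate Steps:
N(w) = (37 + w)/(17 + w) (N(w) = (w + 37)/(w + 17) = (37 + w)/(17 + w))
((z(113) + T(-28, -10)) + N(60)) - 3320 = ((113 - 13) + (37 + 60)/(17 + 60)) - 3320 = (100 + 97/77) - 3320 = 7797/77 - 3320 = -247843/77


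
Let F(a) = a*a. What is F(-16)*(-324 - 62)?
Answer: -98816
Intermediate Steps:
F(a) = a²
F(-16)*(-324 - 62) = (-16)²*(-324 - 62) = 256*(-386) = -98816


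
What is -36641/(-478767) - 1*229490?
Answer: -109872202189/478767 ≈ -2.2949e+5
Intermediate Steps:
-36641/(-478767) - 1*229490 = -36641*(-1/478767) - 229490 = 36641/478767 - 229490 = -109872202189/478767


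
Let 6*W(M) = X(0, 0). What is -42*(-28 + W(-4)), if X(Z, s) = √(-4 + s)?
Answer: 1176 - 14*I ≈ 1176.0 - 14.0*I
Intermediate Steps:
W(M) = I/3 (W(M) = √(-4 + 0)/6 = √(-4)/6 = (2*I)/6 = I/3)
-42*(-28 + W(-4)) = -42*(-28 + I/3) = 1176 - 14*I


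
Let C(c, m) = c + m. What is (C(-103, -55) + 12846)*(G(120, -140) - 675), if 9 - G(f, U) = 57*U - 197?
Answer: 95299568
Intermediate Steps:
G(f, U) = 206 - 57*U (G(f, U) = 9 - (57*U - 197) = 9 - (-197 + 57*U) = 9 + (197 - 57*U) = 206 - 57*U)
(C(-103, -55) + 12846)*(G(120, -140) - 675) = ((-103 - 55) + 12846)*((206 - 57*(-140)) - 675) = (-158 + 12846)*((206 + 7980) - 675) = 12688*(8186 - 675) = 12688*7511 = 95299568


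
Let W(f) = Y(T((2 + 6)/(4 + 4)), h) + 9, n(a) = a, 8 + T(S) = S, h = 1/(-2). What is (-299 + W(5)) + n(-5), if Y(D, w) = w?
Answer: -591/2 ≈ -295.50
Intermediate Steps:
h = -½ ≈ -0.50000
T(S) = -8 + S
W(f) = 17/2 (W(f) = -½ + 9 = 17/2)
(-299 + W(5)) + n(-5) = (-299 + 17/2) - 5 = -581/2 - 5 = -591/2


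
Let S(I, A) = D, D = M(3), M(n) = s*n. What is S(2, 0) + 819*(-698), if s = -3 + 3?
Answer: -571662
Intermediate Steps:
s = 0
M(n) = 0 (M(n) = 0*n = 0)
D = 0
S(I, A) = 0
S(2, 0) + 819*(-698) = 0 + 819*(-698) = 0 - 571662 = -571662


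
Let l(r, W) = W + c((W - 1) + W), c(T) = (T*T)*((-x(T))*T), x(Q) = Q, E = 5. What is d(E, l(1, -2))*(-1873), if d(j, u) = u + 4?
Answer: 1166879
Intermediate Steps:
c(T) = -T⁴ (c(T) = (T*T)*((-T)*T) = T²*(-T²) = -T⁴)
l(r, W) = W - (-1 + 2*W)⁴ (l(r, W) = W - ((W - 1) + W)⁴ = W - ((-1 + W) + W)⁴ = W - (-1 + 2*W)⁴)
d(j, u) = 4 + u
d(E, l(1, -2))*(-1873) = (4 + (-2 - (-1 + 2*(-2))⁴))*(-1873) = (4 + (-2 - (-1 - 4)⁴))*(-1873) = (4 + (-2 - 1*(-5)⁴))*(-1873) = (4 + (-2 - 1*625))*(-1873) = (4 + (-2 - 625))*(-1873) = (4 - 627)*(-1873) = -623*(-1873) = 1166879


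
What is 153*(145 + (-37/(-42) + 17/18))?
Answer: 157250/7 ≈ 22464.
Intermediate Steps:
153*(145 + (-37/(-42) + 17/18)) = 153*(145 + (-37*(-1/42) + 17*(1/18))) = 153*(145 + (37/42 + 17/18)) = 153*(145 + 115/63) = 153*(9250/63) = 157250/7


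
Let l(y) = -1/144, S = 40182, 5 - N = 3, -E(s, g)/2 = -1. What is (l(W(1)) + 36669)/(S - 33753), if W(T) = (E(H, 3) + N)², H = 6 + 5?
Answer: 5280335/925776 ≈ 5.7037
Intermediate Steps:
H = 11
E(s, g) = 2 (E(s, g) = -2*(-1) = 2)
N = 2 (N = 5 - 1*3 = 5 - 3 = 2)
W(T) = 16 (W(T) = (2 + 2)² = 4² = 16)
l(y) = -1/144 (l(y) = -1*1/144 = -1/144)
(l(W(1)) + 36669)/(S - 33753) = (-1/144 + 36669)/(40182 - 33753) = (5280335/144)/6429 = (5280335/144)*(1/6429) = 5280335/925776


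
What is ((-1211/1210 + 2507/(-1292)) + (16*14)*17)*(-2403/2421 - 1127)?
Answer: -4749896795683/1106666 ≈ -4.2921e+6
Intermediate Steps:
((-1211/1210 + 2507/(-1292)) + (16*14)*17)*(-2403/2421 - 1127) = ((-1211*1/1210 + 2507*(-1/1292)) + 224*17)*(-2403*1/2421 - 1127) = ((-1211/1210 - 2507/1292) + 3808)*(-267/269 - 1127) = (-2299041/781660 + 3808)*(-303430/269) = (2974262239/781660)*(-303430/269) = -4749896795683/1106666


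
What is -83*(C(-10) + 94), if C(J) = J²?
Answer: -16102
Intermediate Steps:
-83*(C(-10) + 94) = -83*((-10)² + 94) = -83*(100 + 94) = -83*194 = -16102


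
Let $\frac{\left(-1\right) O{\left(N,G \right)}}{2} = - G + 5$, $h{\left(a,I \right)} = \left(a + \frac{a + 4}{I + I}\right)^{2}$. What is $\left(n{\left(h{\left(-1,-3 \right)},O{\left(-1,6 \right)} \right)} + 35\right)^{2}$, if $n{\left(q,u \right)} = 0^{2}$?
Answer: $1225$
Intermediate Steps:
$h{\left(a,I \right)} = \left(a + \frac{4 + a}{2 I}\right)^{2}$
$O{\left(N,G \right)} = -10 + 2 G$ ($O{\left(N,G \right)} = - 2 \left(- G + 5\right) = - 2 \left(5 - G\right) = -10 + 2 G$)
$n{\left(q,u \right)} = 0$
$\left(n{\left(h{\left(-1,-3 \right)},O{\left(-1,6 \right)} \right)} + 35\right)^{2} = \left(0 + 35\right)^{2} = 35^{2} = 1225$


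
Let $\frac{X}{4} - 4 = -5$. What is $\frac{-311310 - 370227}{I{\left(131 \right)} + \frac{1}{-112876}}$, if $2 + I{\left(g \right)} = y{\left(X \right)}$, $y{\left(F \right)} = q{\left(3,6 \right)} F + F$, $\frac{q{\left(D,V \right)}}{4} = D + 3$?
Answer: $\frac{76929170412}{11513353} \approx 6681.7$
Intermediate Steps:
$X = -4$ ($X = 16 + 4 \left(-5\right) = 16 - 20 = -4$)
$q{\left(D,V \right)} = 12 + 4 D$ ($q{\left(D,V \right)} = 4 \left(D + 3\right) = 4 \left(3 + D\right) = 12 + 4 D$)
$y{\left(F \right)} = 25 F$ ($y{\left(F \right)} = \left(12 + 4 \cdot 3\right) F + F = \left(12 + 12\right) F + F = 24 F + F = 25 F$)
$I{\left(g \right)} = -102$ ($I{\left(g \right)} = -2 + 25 \left(-4\right) = -2 - 100 = -102$)
$\frac{-311310 - 370227}{I{\left(131 \right)} + \frac{1}{-112876}} = \frac{-311310 - 370227}{-102 + \frac{1}{-112876}} = - \frac{681537}{-102 - \frac{1}{112876}} = - \frac{681537}{- \frac{11513353}{112876}} = \left(-681537\right) \left(- \frac{112876}{11513353}\right) = \frac{76929170412}{11513353}$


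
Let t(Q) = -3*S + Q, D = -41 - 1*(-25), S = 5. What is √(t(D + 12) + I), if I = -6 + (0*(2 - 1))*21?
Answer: 5*I ≈ 5.0*I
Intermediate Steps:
D = -16 (D = -41 + 25 = -16)
t(Q) = -15 + Q (t(Q) = -3*5 + Q = -15 + Q)
I = -6 (I = -6 + (0*1)*21 = -6 + 0*21 = -6 + 0 = -6)
√(t(D + 12) + I) = √((-15 + (-16 + 12)) - 6) = √((-15 - 4) - 6) = √(-19 - 6) = √(-25) = 5*I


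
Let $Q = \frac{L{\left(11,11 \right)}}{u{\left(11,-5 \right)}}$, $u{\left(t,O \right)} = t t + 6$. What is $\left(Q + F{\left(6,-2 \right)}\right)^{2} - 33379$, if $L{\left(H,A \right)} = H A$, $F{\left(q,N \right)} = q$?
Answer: $- \frac{537590202}{16129} \approx -33331.0$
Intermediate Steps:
$u{\left(t,O \right)} = 6 + t^{2}$ ($u{\left(t,O \right)} = t^{2} + 6 = 6 + t^{2}$)
$L{\left(H,A \right)} = A H$
$Q = \frac{121}{127}$ ($Q = \frac{11 \cdot 11}{6 + 11^{2}} = \frac{121}{6 + 121} = \frac{121}{127} \approx 0.95276$)
$\left(Q + F{\left(6,-2 \right)}\right)^{2} - 33379 = \left(\frac{121}{127} + 6\right)^{2} - 33379 = \left(\frac{883}{127}\right)^{2} - 33379 = \frac{779689}{16129} - 33379 = - \frac{537590202}{16129}$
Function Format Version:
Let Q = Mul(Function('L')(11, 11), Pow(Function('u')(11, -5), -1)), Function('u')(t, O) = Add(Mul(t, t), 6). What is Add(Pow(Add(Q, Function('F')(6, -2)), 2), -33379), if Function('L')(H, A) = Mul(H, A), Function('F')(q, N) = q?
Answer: Rational(-537590202, 16129) ≈ -33331.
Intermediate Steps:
Function('u')(t, O) = Add(6, Pow(t, 2)) (Function('u')(t, O) = Add(Pow(t, 2), 6) = Add(6, Pow(t, 2)))
Function('L')(H, A) = Mul(A, H)
Q = Rational(121, 127) (Q = Mul(Mul(11, 11), Pow(Add(6, Pow(11, 2)), -1)) = Mul(121, Pow(Add(6, 121), -1)) = Mul(121, Pow(127, -1)) = Mul(121, Rational(1, 127)) = Rational(121, 127) ≈ 0.95276)
Add(Pow(Add(Q, Function('F')(6, -2)), 2), -33379) = Add(Pow(Add(Rational(121, 127), 6), 2), -33379) = Add(Pow(Rational(883, 127), 2), -33379) = Add(Rational(779689, 16129), -33379) = Rational(-537590202, 16129)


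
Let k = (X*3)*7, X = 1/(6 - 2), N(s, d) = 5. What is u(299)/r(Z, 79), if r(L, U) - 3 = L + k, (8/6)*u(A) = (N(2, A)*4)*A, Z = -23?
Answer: -17940/59 ≈ -304.07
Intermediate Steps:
u(A) = 15*A (u(A) = 3*((5*4)*A)/4 = 3*(20*A)/4 = 15*A)
X = 1/4 ≈ 0.25000
k = 21/4 (k = ((1/4)*3)*7 = (3/4)*7 = 21/4 ≈ 5.2500)
r(L, U) = 33/4 + L (r(L, U) = 3 + (L + 21/4) = 3 + (21/4 + L) = 33/4 + L)
u(299)/r(Z, 79) = (15*299)/(33/4 - 23) = 4485/(-59/4) = 4485*(-4/59) = -17940/59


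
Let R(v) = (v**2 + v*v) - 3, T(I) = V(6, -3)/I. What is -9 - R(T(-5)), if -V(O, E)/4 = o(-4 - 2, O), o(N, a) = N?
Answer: -1302/25 ≈ -52.080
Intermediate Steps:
V(O, E) = 24 (V(O, E) = -4*(-4 - 2) = -4*(-6) = 24)
T(I) = 24/I
R(v) = -3 + 2*v**2 (R(v) = (v**2 + v**2) - 3 = 2*v**2 - 3 = -3 + 2*v**2)
-9 - R(T(-5)) = -9 - (-3 + 2*(24/(-5))**2) = -9 - (-3 + 2*(24*(-1/5))**2) = -9 - (-3 + 2*(-24/5)**2) = -9 - (-3 + 2*(576/25)) = -9 - (-3 + 1152/25) = -9 - 1*1077/25 = -9 - 1077/25 = -1302/25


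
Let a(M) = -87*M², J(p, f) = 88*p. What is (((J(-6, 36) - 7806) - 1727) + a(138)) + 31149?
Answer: -1635740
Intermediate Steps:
(((J(-6, 36) - 7806) - 1727) + a(138)) + 31149 = (((88*(-6) - 7806) - 1727) - 87*138²) + 31149 = (((-528 - 7806) - 1727) - 87*19044) + 31149 = ((-8334 - 1727) - 1656828) + 31149 = (-10061 - 1656828) + 31149 = -1666889 + 31149 = -1635740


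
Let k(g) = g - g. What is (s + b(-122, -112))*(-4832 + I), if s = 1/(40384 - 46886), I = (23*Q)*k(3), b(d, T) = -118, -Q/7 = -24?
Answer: 1853644592/3251 ≈ 5.7018e+5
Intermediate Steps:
Q = 168 (Q = -7*(-24) = 168)
k(g) = 0
I = 0 (I = (23*168)*0 = 3864*0 = 0)
s = -1/6502 (s = 1/(-6502) = -1/6502 ≈ -0.00015380)
(s + b(-122, -112))*(-4832 + I) = (-1/6502 - 118)*(-4832 + 0) = -767237/6502*(-4832) = 1853644592/3251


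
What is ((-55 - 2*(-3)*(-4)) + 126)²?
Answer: 2209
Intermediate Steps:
((-55 - 2*(-3)*(-4)) + 126)² = ((-55 + 6*(-4)) + 126)² = ((-55 - 24) + 126)² = (-79 + 126)² = 47² = 2209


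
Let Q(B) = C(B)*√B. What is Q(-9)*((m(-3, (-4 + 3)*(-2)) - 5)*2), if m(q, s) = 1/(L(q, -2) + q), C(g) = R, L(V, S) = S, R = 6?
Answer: -936*I/5 ≈ -187.2*I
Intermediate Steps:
C(g) = 6
m(q, s) = 1/(-2 + q)
Q(B) = 6*√B
Q(-9)*((m(-3, (-4 + 3)*(-2)) - 5)*2) = (6*√(-9))*((1/(-2 - 3) - 5)*2) = (6*(3*I))*((1/(-5) - 5)*2) = (18*I)*((-⅕ - 5)*2) = (18*I)*(-26/5*2) = (18*I)*(-52/5) = -936*I/5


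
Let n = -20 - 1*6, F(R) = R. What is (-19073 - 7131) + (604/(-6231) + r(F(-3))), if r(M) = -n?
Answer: -163115722/6231 ≈ -26178.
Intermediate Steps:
n = -26 (n = -20 - 6 = -26)
r(M) = 26 (r(M) = -1*(-26) = 26)
(-19073 - 7131) + (604/(-6231) + r(F(-3))) = (-19073 - 7131) + (604/(-6231) + 26) = -26204 + (604*(-1/6231) + 26) = -26204 + (-604/6231 + 26) = -26204 + 161402/6231 = -163115722/6231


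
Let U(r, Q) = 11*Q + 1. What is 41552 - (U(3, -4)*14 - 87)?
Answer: 42241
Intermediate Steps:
U(r, Q) = 1 + 11*Q
41552 - (U(3, -4)*14 - 87) = 41552 - ((1 + 11*(-4))*14 - 87) = 41552 - ((1 - 44)*14 - 87) = 41552 - (-43*14 - 87) = 41552 - (-602 - 87) = 41552 - 1*(-689) = 41552 + 689 = 42241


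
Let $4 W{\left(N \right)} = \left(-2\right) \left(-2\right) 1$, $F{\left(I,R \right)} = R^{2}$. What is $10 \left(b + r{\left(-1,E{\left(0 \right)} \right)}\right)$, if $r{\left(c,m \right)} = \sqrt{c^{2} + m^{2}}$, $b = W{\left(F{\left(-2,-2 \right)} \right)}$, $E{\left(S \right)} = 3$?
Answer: $10 + 10 \sqrt{10} \approx 41.623$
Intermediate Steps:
$W{\left(N \right)} = 1$ ($W{\left(N \right)} = \frac{\left(-2\right) \left(-2\right) 1}{4} = \frac{4 \cdot 1}{4} = \frac{1}{4} \cdot 4 = 1$)
$b = 1$
$10 \left(b + r{\left(-1,E{\left(0 \right)} \right)}\right) = 10 \left(1 + \sqrt{\left(-1\right)^{2} + 3^{2}}\right) = 10 \left(1 + \sqrt{1 + 9}\right) = 10 \left(1 + \sqrt{10}\right) = 10 + 10 \sqrt{10}$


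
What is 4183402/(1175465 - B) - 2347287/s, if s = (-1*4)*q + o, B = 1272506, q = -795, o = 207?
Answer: -80650753447/109559289 ≈ -736.14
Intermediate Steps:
s = 3387 (s = -1*4*(-795) + 207 = -4*(-795) + 207 = 3180 + 207 = 3387)
4183402/(1175465 - B) - 2347287/s = 4183402/(1175465 - 1*1272506) - 2347287/3387 = 4183402/(1175465 - 1272506) - 2347287*1/3387 = 4183402/(-97041) - 782429/1129 = 4183402*(-1/97041) - 782429/1129 = -4183402/97041 - 782429/1129 = -80650753447/109559289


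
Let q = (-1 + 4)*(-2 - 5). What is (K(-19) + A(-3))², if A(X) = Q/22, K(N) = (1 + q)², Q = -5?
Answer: 77352025/484 ≈ 1.5982e+5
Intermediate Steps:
q = -21 (q = 3*(-7) = -21)
K(N) = 400 (K(N) = (1 - 21)² = (-20)² = 400)
A(X) = -5/22
(K(-19) + A(-3))² = (400 - 5/22)² = (8795/22)² = 77352025/484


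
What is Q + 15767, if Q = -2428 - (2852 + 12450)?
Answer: -1963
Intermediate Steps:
Q = -17730 (Q = -2428 - 1*15302 = -2428 - 15302 = -17730)
Q + 15767 = -17730 + 15767 = -1963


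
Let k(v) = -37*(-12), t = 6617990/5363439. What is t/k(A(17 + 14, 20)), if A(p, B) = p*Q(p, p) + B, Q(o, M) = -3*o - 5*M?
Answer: 3308995/1190683458 ≈ 0.0027791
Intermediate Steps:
Q(o, M) = -5*M - 3*o
t = 6617990/5363439 (t = 6617990*(1/5363439) = 6617990/5363439 ≈ 1.2339)
A(p, B) = B - 8*p**2 (A(p, B) = p*(-5*p - 3*p) + B = p*(-8*p) + B = -8*p**2 + B = B - 8*p**2)
k(v) = 444
t/k(A(17 + 14, 20)) = (6617990/5363439)/444 = (6617990/5363439)*(1/444) = 3308995/1190683458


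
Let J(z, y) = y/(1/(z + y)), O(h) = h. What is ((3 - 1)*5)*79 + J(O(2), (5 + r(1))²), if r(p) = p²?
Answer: 2158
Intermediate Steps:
J(z, y) = y*(y + z) (J(z, y) = y/(1/(y + z)) = y*(y + z))
((3 - 1)*5)*79 + J(O(2), (5 + r(1))²) = ((3 - 1)*5)*79 + (5 + 1²)²*((5 + 1²)² + 2) = (2*5)*79 + (5 + 1)²*((5 + 1)² + 2) = 10*79 + 6²*(6² + 2) = 790 + 36*(36 + 2) = 790 + 36*38 = 790 + 1368 = 2158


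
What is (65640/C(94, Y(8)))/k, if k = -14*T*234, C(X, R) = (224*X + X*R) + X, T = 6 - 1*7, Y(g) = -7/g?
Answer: 21880/23005983 ≈ 0.00095106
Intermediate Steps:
T = -1 (T = 6 - 7 = -1)
C(X, R) = 225*X + R*X (C(X, R) = (224*X + R*X) + X = 225*X + R*X)
k = 3276 (k = -14*(-1)*234 = 14*234 = 3276)
(65640/C(94, Y(8)))/k = (65640/((94*(225 - 7/8))))/3276 = (65640/((94*(225 - 7*⅛))))*(1/3276) = (65640/((94*(225 - 7/8))))*(1/3276) = (65640/((94*(1793/8))))*(1/3276) = (65640/(84271/4))*(1/3276) = (65640*(4/84271))*(1/3276) = (262560/84271)*(1/3276) = 21880/23005983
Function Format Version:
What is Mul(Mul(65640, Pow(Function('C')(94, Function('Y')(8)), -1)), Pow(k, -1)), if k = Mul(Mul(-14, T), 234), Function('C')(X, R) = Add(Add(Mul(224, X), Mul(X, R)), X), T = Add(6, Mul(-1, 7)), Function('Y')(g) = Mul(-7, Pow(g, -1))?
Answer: Rational(21880, 23005983) ≈ 0.00095106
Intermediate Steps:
T = -1 (T = Add(6, -7) = -1)
Function('C')(X, R) = Add(Mul(225, X), Mul(R, X)) (Function('C')(X, R) = Add(Add(Mul(224, X), Mul(R, X)), X) = Add(Mul(225, X), Mul(R, X)))
k = 3276 (k = Mul(Mul(-14, -1), 234) = Mul(14, 234) = 3276)
Mul(Mul(65640, Pow(Function('C')(94, Function('Y')(8)), -1)), Pow(k, -1)) = Mul(Mul(65640, Pow(Mul(94, Add(225, Mul(-7, Pow(8, -1)))), -1)), Pow(3276, -1)) = Mul(Mul(65640, Pow(Mul(94, Add(225, Mul(-7, Rational(1, 8)))), -1)), Rational(1, 3276)) = Mul(Mul(65640, Pow(Mul(94, Add(225, Rational(-7, 8))), -1)), Rational(1, 3276)) = Mul(Mul(65640, Pow(Mul(94, Rational(1793, 8)), -1)), Rational(1, 3276)) = Mul(Mul(65640, Pow(Rational(84271, 4), -1)), Rational(1, 3276)) = Mul(Mul(65640, Rational(4, 84271)), Rational(1, 3276)) = Mul(Rational(262560, 84271), Rational(1, 3276)) = Rational(21880, 23005983)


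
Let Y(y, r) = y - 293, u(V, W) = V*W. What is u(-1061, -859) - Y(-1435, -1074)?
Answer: 913127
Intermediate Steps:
Y(y, r) = -293 + y
u(-1061, -859) - Y(-1435, -1074) = -1061*(-859) - (-293 - 1435) = 911399 - 1*(-1728) = 911399 + 1728 = 913127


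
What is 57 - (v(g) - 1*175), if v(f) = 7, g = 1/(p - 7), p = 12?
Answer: 225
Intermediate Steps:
g = ⅕ (g = 1/(12 - 7) = 1/5 = ⅕ ≈ 0.20000)
57 - (v(g) - 1*175) = 57 - (7 - 1*175) = 57 - (7 - 175) = 57 - 1*(-168) = 57 + 168 = 225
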